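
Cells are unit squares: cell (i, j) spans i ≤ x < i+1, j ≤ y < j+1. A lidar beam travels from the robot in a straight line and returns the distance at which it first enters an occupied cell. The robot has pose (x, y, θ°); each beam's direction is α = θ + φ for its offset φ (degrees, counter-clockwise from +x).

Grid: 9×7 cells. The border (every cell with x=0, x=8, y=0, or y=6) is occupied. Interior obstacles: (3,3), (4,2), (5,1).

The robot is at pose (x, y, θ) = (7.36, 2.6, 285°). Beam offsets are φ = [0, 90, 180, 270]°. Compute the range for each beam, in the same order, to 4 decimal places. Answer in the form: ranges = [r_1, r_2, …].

ranges = [1.6564, 0.6626, 3.5199, 2.3182]

beam 1: φ=0°, α=285°
  dir = (cos 285°, sin 285°) = (0.2588, -0.9659); from cell (7,2)
  next x-line at t=2.4728, next y-line at t=0.6212; Δt_x=3.8637, Δt_y=1.0353
    y: enter (7,1) at t=0.6212
    y: enter (7,0) at t=1.6564 ← occupied
  → r_1 = 1.6564
beam 2: φ=90°, α=15°
  dir = (cos 15°, sin 15°) = (0.9659, 0.2588); from cell (7,2)
  next x-line at t=0.6626, next y-line at t=1.5455; Δt_x=1.0353, Δt_y=3.8637
    x: enter (8,2) at t=0.6626 ← occupied
  → r_2 = 0.6626
beam 3: φ=180°, α=105°
  dir = (cos 105°, sin 105°) = (-0.2588, 0.9659); from cell (7,2)
  next x-line at t=1.3909, next y-line at t=0.4141; Δt_x=3.8637, Δt_y=1.0353
    y: enter (7,3) at t=0.4141
    x: enter (6,3) at t=1.3909
    y: enter (6,4) at t=1.4494
    y: enter (6,5) at t=2.4847
    y: enter (6,6) at t=3.5199 ← occupied
  → r_3 = 3.5199
beam 4: φ=270°, α=195°
  dir = (cos 195°, sin 195°) = (-0.9659, -0.2588); from cell (7,2)
  next x-line at t=0.3727, next y-line at t=2.3182; Δt_x=1.0353, Δt_y=3.8637
    x: enter (6,2) at t=0.3727
    x: enter (5,2) at t=1.4080
    y: enter (5,1) at t=2.3182 ← occupied
  → r_4 = 2.3182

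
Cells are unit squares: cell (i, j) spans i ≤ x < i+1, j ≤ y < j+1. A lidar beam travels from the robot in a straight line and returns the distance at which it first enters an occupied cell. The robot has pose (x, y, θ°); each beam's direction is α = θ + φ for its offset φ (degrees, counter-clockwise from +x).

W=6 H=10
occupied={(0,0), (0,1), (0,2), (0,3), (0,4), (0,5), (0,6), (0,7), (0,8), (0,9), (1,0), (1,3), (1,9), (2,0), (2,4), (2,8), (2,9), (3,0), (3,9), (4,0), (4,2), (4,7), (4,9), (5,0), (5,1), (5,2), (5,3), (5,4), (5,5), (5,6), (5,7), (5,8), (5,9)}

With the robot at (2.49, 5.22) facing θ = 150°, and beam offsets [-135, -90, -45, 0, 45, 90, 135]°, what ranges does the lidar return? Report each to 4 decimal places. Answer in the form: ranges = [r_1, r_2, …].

beam 1: φ=-135°, α=15°
  direction (0.9659, 0.2588); cell (2,5); t to first gridline: x 0.5280, y 3.0137 (then +1.0353 / +3.8637)
    (3,5) via x @ 0.5280
    (4,5) via x @ 1.5633
    (5,5) via x @ 2.5985  # hit
  → r_1 = 2.5985
beam 2: φ=-90°, α=60°
  direction (0.5000, 0.8660); cell (2,5); t to first gridline: x 1.0200, y 0.9007 (then +2.0000 / +1.1547)
    (2,6) via y @ 0.9007
    (3,6) via x @ 1.0200
    (3,7) via y @ 2.0554
    (4,7) via x @ 3.0200  # hit
  → r_2 = 3.0200
beam 3: φ=-45°, α=105°
  direction (-0.2588, 0.9659); cell (2,5); t to first gridline: x 1.8932, y 0.8075 (then +3.8637 / +1.0353)
    (2,6) via y @ 0.8075
    (2,7) via y @ 1.8428
    (1,7) via x @ 1.8932
    (1,8) via y @ 2.8781
    (1,9) via y @ 3.9133  # hit
  → r_3 = 3.9133
beam 4: φ=0°, α=150°
  direction (-0.8660, 0.5000); cell (2,5); t to first gridline: x 0.5658, y 1.5600 (then +1.1547 / +2.0000)
    (1,5) via x @ 0.5658
    (1,6) via y @ 1.5600
    (0,6) via x @ 1.7205  # hit
  → r_4 = 1.7205
beam 5: φ=45°, α=195°
  direction (-0.9659, -0.2588); cell (2,5); t to first gridline: x 0.5073, y 0.8500 (then +1.0353 / +3.8637)
    (1,5) via x @ 0.5073
    (1,4) via y @ 0.8500
    (0,4) via x @ 1.5426  # hit
  → r_5 = 1.5426
beam 6: φ=90°, α=240°
  direction (-0.5000, -0.8660); cell (2,5); t to first gridline: x 0.9800, y 0.2540 (then +2.0000 / +1.1547)
    (2,4) via y @ 0.2540  # hit
  → r_6 = 0.2540
beam 7: φ=135°, α=285°
  direction (0.2588, -0.9659); cell (2,5); t to first gridline: x 1.9705, y 0.2278 (then +3.8637 / +1.0353)
    (2,4) via y @ 0.2278  # hit
  → r_7 = 0.2278

ranges = [2.5985, 3.0200, 3.9133, 1.7205, 1.5426, 0.2540, 0.2278]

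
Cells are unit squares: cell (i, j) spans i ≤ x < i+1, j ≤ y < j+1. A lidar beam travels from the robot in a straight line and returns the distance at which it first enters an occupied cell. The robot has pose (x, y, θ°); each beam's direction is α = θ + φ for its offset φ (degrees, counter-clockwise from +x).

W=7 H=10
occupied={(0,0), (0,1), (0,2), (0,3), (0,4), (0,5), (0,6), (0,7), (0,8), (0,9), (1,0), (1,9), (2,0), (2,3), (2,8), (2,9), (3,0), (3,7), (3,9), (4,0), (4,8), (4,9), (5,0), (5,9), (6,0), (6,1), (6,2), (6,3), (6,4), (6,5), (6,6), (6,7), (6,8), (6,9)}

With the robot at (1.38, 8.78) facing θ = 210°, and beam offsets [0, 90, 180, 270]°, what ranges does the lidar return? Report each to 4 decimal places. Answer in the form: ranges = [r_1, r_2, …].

beam 1: φ=0°, α=210°
  cosα=-0.8660 sinα=-0.5000 | (1,8) | tMaxX 0.4388 tMaxY 1.5600 | tΔX 1.1547 tΔY 2.0000
    t=0.4388 [x] (0,8) — stop
  → r_1 = 0.4388
beam 2: φ=90°, α=300°
  cosα=0.5000 sinα=-0.8660 | (1,8) | tMaxX 1.2400 tMaxY 0.9007 | tΔX 2.0000 tΔY 1.1547
    t=0.9007 [y] (1,7)
    t=1.2400 [x] (2,7)
    t=2.0554 [y] (2,6)
    t=3.2101 [y] (2,5)
    t=3.2400 [x] (3,5)
    t=4.3648 [y] (3,4)
    t=5.2400 [x] (4,4)
    t=5.5195 [y] (4,3)
    t=6.6742 [y] (4,2)
    t=7.2400 [x] (5,2)
    t=7.8289 [y] (5,1)
    t=8.9836 [y] (5,0) — stop
  → r_2 = 8.9836
beam 3: φ=180°, α=30°
  cosα=0.8660 sinα=0.5000 | (1,8) | tMaxX 0.7159 tMaxY 0.4400 | tΔX 1.1547 tΔY 2.0000
    t=0.4400 [y] (1,9) — stop
  → r_3 = 0.4400
beam 4: φ=270°, α=120°
  cosα=-0.5000 sinα=0.8660 | (1,8) | tMaxX 0.7600 tMaxY 0.2540 | tΔX 2.0000 tΔY 1.1547
    t=0.2540 [y] (1,9) — stop
  → r_4 = 0.2540

ranges = [0.4388, 8.9836, 0.4400, 0.2540]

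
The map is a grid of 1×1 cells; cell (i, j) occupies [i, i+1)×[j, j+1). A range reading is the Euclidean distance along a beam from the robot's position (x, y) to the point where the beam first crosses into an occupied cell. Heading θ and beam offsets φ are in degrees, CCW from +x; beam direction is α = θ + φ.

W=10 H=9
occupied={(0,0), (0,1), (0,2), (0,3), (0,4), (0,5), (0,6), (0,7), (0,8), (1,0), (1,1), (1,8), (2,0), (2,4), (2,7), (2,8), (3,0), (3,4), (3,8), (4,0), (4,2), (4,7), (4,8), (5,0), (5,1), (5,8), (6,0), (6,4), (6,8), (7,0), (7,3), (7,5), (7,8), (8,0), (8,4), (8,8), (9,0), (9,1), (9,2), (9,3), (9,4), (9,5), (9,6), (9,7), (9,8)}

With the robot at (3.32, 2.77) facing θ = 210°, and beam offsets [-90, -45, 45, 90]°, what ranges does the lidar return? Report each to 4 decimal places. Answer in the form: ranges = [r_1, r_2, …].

beam 1: φ=-90°, α=120°
  cosα=-0.5000 sinα=0.8660 | (3,2) | tMaxX 0.6400 tMaxY 0.2656 | tΔX 2.0000 tΔY 1.1547
    t=0.2656 [y] (3,3)
    t=0.6400 [x] (2,3)
    t=1.4203 [y] (2,4) — stop
  → r_1 = 1.4203
beam 2: φ=-45°, α=165°
  cosα=-0.9659 sinα=0.2588 | (3,2) | tMaxX 0.3313 tMaxY 0.8887 | tΔX 1.0353 tΔY 3.8637
    t=0.3313 [x] (2,2)
    t=0.8887 [y] (2,3)
    t=1.3666 [x] (1,3)
    t=2.4018 [x] (0,3) — stop
  → r_2 = 2.4018
beam 3: φ=45°, α=255°
  cosα=-0.2588 sinα=-0.9659 | (3,2) | tMaxX 1.2364 tMaxY 0.7972 | tΔX 3.8637 tΔY 1.0353
    t=0.7972 [y] (3,1)
    t=1.2364 [x] (2,1)
    t=1.8324 [y] (2,0) — stop
  → r_3 = 1.8324
beam 4: φ=90°, α=300°
  cosα=0.5000 sinα=-0.8660 | (3,2) | tMaxX 1.3600 tMaxY 0.8891 | tΔX 2.0000 tΔY 1.1547
    t=0.8891 [y] (3,1)
    t=1.3600 [x] (4,1)
    t=2.0438 [y] (4,0) — stop
  → r_4 = 2.0438

ranges = [1.4203, 2.4018, 1.8324, 2.0438]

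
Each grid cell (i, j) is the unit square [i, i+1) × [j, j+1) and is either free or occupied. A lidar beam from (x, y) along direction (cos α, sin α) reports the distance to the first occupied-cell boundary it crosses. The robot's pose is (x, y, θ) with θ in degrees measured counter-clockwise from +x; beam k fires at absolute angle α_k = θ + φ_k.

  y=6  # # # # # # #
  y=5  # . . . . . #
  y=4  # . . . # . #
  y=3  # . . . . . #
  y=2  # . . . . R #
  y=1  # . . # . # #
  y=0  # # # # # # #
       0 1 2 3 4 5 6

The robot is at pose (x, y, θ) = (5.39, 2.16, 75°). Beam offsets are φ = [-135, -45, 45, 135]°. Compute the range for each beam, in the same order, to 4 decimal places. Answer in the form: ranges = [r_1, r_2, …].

beam 1: φ=-135°, α=300°
  cosα=0.5000 sinα=-0.8660 | (5,2) | tMaxX 1.2200 tMaxY 0.1848 | tΔX 2.0000 tΔY 1.1547
    t=0.1848 [y] (5,1) — stop
  → r_1 = 0.1848
beam 2: φ=-45°, α=30°
  cosα=0.8660 sinα=0.5000 | (5,2) | tMaxX 0.7044 tMaxY 1.6800 | tΔX 1.1547 tΔY 2.0000
    t=0.7044 [x] (6,2) — stop
  → r_2 = 0.7044
beam 3: φ=45°, α=120°
  cosα=-0.5000 sinα=0.8660 | (5,2) | tMaxX 0.7800 tMaxY 0.9699 | tΔX 2.0000 tΔY 1.1547
    t=0.7800 [x] (4,2)
    t=0.9699 [y] (4,3)
    t=2.1246 [y] (4,4) — stop
  → r_3 = 2.1246
beam 4: φ=135°, α=210°
  cosα=-0.8660 sinα=-0.5000 | (5,2) | tMaxX 0.4503 tMaxY 0.3200 | tΔX 1.1547 tΔY 2.0000
    t=0.3200 [y] (5,1) — stop
  → r_4 = 0.3200

ranges = [0.1848, 0.7044, 2.1246, 0.3200]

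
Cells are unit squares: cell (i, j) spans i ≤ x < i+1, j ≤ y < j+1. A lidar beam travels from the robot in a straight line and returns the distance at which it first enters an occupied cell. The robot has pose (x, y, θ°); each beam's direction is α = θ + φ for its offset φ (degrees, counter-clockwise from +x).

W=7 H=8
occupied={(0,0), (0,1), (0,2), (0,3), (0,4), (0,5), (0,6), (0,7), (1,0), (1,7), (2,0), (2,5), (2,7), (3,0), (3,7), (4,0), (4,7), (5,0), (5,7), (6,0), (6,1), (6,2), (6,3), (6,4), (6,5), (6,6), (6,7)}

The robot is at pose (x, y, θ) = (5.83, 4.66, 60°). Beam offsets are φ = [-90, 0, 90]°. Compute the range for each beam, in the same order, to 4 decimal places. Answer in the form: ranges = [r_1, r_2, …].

ranges = [0.1963, 0.3400, 4.6800]

beam 1: φ=-90°, α=330°
  cosα=0.8660 sinα=-0.5000 | (5,4) | tMaxX 0.1963 tMaxY 1.3200 | tΔX 1.1547 tΔY 2.0000
    t=0.1963 [x] (6,4) — stop
  → r_1 = 0.1963
beam 2: φ=0°, α=60°
  cosα=0.5000 sinα=0.8660 | (5,4) | tMaxX 0.3400 tMaxY 0.3926 | tΔX 2.0000 tΔY 1.1547
    t=0.3400 [x] (6,4) — stop
  → r_2 = 0.3400
beam 3: φ=90°, α=150°
  cosα=-0.8660 sinα=0.5000 | (5,4) | tMaxX 0.9584 tMaxY 0.6800 | tΔX 1.1547 tΔY 2.0000
    t=0.6800 [y] (5,5)
    t=0.9584 [x] (4,5)
    t=2.1131 [x] (3,5)
    t=2.6800 [y] (3,6)
    t=3.2678 [x] (2,6)
    t=4.4225 [x] (1,6)
    t=4.6800 [y] (1,7) — stop
  → r_3 = 4.6800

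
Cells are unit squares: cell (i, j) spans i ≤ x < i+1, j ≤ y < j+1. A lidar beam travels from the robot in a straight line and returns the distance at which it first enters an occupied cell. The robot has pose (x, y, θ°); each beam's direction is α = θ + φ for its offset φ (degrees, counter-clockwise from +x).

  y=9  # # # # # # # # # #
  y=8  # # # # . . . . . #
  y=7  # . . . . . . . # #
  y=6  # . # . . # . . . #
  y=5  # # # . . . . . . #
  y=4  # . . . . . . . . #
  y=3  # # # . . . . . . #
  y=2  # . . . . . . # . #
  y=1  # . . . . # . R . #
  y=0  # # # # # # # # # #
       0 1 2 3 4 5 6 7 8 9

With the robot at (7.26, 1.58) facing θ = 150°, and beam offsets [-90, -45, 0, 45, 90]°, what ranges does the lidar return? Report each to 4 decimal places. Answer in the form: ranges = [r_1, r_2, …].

ranges = [0.4850, 0.4348, 6.8400, 1.3044, 0.6697]

beam 1: φ=-90°, α=60°
  dir = (cos 60°, sin 60°) = (0.5000, 0.8660); from cell (7,1)
  next x-line at t=1.4800, next y-line at t=0.4850; Δt_x=2.0000, Δt_y=1.1547
    y: enter (7,2) at t=0.4850 ← occupied
  → r_1 = 0.4850
beam 2: φ=-45°, α=105°
  dir = (cos 105°, sin 105°) = (-0.2588, 0.9659); from cell (7,1)
  next x-line at t=1.0046, next y-line at t=0.4348; Δt_x=3.8637, Δt_y=1.0353
    y: enter (7,2) at t=0.4348 ← occupied
  → r_2 = 0.4348
beam 3: φ=0°, α=150°
  dir = (cos 150°, sin 150°) = (-0.8660, 0.5000); from cell (7,1)
  next x-line at t=0.3002, next y-line at t=0.8400; Δt_x=1.1547, Δt_y=2.0000
    x: enter (6,1) at t=0.3002
    y: enter (6,2) at t=0.8400
    x: enter (5,2) at t=1.4549
    x: enter (4,2) at t=2.6096
    y: enter (4,3) at t=2.8400
    x: enter (3,3) at t=3.7643
    y: enter (3,4) at t=4.8400
    x: enter (2,4) at t=4.9190
    x: enter (1,4) at t=6.0737
    y: enter (1,5) at t=6.8400 ← occupied
  → r_3 = 6.8400
beam 4: φ=45°, α=195°
  dir = (cos 195°, sin 195°) = (-0.9659, -0.2588); from cell (7,1)
  next x-line at t=0.2692, next y-line at t=2.2409; Δt_x=1.0353, Δt_y=3.8637
    x: enter (6,1) at t=0.2692
    x: enter (5,1) at t=1.3044 ← occupied
  → r_4 = 1.3044
beam 5: φ=90°, α=240°
  dir = (cos 240°, sin 240°) = (-0.5000, -0.8660); from cell (7,1)
  next x-line at t=0.5200, next y-line at t=0.6697; Δt_x=2.0000, Δt_y=1.1547
    x: enter (6,1) at t=0.5200
    y: enter (6,0) at t=0.6697 ← occupied
  → r_5 = 0.6697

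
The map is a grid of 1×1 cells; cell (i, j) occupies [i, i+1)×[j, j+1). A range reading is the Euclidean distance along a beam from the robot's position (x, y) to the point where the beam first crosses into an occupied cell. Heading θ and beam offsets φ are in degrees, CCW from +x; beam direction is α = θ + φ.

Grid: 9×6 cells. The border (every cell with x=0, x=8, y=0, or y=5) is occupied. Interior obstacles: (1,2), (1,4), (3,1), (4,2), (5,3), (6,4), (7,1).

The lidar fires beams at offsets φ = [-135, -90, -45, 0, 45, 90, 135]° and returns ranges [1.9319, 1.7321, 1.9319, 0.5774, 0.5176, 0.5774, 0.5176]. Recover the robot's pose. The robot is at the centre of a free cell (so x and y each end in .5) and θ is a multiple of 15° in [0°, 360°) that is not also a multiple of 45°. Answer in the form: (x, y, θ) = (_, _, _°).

(x, y, θ) = (6.5, 1.5, 240°)

Enumerate (i+0.5, j+0.5, θ) over the 21 free cells and 16 admissible headings. For each, cast all 7 beams and compare to the given ranges.
  (3.5, 3.5, 30°): beam 1 = 1.5529 ≠ 1.9319 ✗
  (2.5, 4.5, 255°): beam 1 = 0.5774 ≠ 1.9319 ✗
  (1.5, 1.5, 60°): beam 1 = 0.5176 ≠ 1.9319 ✗
  (1.5, 1.5, 330°): beam 1 = 0.5176 ≠ 1.9319 ✗
  …
  (6.5, 1.5, 240°): r_1=1.9319, r_2=1.7321, r_3=1.9319, r_4=0.5774, r_5=0.5176, r_6=0.5774, r_7=0.5176 — all match ✓
Unique over the lattice → pose = (6.5, 1.5, 240°).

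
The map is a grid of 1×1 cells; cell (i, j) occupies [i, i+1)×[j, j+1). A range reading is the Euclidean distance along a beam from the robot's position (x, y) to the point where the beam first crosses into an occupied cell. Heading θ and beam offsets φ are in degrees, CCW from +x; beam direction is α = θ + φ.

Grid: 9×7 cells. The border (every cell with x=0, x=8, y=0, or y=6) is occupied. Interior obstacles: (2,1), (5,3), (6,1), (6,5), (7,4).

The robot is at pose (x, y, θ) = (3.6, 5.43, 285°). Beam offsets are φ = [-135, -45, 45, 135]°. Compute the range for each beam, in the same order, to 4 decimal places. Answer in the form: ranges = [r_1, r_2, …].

ranges = [1.1400, 5.1153, 5.0807, 0.6582]

beam 1: φ=-135°, α=150°
  cosα=-0.8660 sinα=0.5000 | (3,5) | tMaxX 0.6928 tMaxY 1.1400 | tΔX 1.1547 tΔY 2.0000
    t=0.6928 [x] (2,5)
    t=1.1400 [y] (2,6) — stop
  → r_1 = 1.1400
beam 2: φ=-45°, α=240°
  cosα=-0.5000 sinα=-0.8660 | (3,5) | tMaxX 1.2000 tMaxY 0.4965 | tΔX 2.0000 tΔY 1.1547
    t=0.4965 [y] (3,4)
    t=1.2000 [x] (2,4)
    t=1.6512 [y] (2,3)
    t=2.8059 [y] (2,2)
    t=3.2000 [x] (1,2)
    t=3.9606 [y] (1,1)
    t=5.1153 [y] (1,0) — stop
  → r_2 = 5.1153
beam 3: φ=45°, α=330°
  cosα=0.8660 sinα=-0.5000 | (3,5) | tMaxX 0.4619 tMaxY 0.8600 | tΔX 1.1547 tΔY 2.0000
    t=0.4619 [x] (4,5)
    t=0.8600 [y] (4,4)
    t=1.6166 [x] (5,4)
    t=2.7713 [x] (6,4)
    t=2.8600 [y] (6,3)
    t=3.9260 [x] (7,3)
    t=4.8600 [y] (7,2)
    t=5.0807 [x] (8,2) — stop
  → r_3 = 5.0807
beam 4: φ=135°, α=60°
  cosα=0.5000 sinα=0.8660 | (3,5) | tMaxX 0.8000 tMaxY 0.6582 | tΔX 2.0000 tΔY 1.1547
    t=0.6582 [y] (3,6) — stop
  → r_4 = 0.6582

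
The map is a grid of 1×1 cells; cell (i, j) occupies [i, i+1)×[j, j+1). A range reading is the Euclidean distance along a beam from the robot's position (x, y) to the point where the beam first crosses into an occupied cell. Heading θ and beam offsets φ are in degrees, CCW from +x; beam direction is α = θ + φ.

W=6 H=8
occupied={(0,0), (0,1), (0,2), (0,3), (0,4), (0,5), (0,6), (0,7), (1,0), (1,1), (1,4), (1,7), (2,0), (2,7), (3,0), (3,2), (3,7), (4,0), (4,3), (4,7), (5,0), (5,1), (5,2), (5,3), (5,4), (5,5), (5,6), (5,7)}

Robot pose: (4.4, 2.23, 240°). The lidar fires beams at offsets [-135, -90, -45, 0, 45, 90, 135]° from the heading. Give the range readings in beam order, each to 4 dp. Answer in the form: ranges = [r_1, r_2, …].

beam 1: φ=-135°, α=105°
  direction (-0.2588, 0.9659); cell (4,2); t to first gridline: x 1.5455, y 0.7972 (then +3.8637 / +1.0353)
    (4,3) via y @ 0.7972  # hit
  → r_1 = 0.7972
beam 2: φ=-90°, α=150°
  direction (-0.8660, 0.5000); cell (4,2); t to first gridline: x 0.4619, y 1.5400 (then +1.1547 / +2.0000)
    (3,2) via x @ 0.4619  # hit
  → r_2 = 0.4619
beam 3: φ=-45°, α=195°
  direction (-0.9659, -0.2588); cell (4,2); t to first gridline: x 0.4141, y 0.8887 (then +1.0353 / +3.8637)
    (3,2) via x @ 0.4141  # hit
  → r_3 = 0.4141
beam 4: φ=0°, α=240°
  direction (-0.5000, -0.8660); cell (4,2); t to first gridline: x 0.8000, y 0.2656 (then +2.0000 / +1.1547)
    (4,1) via y @ 0.2656
    (3,1) via x @ 0.8000
    (3,0) via y @ 1.4203  # hit
  → r_4 = 1.4203
beam 5: φ=45°, α=285°
  direction (0.2588, -0.9659); cell (4,2); t to first gridline: x 2.3182, y 0.2381 (then +3.8637 / +1.0353)
    (4,1) via y @ 0.2381
    (4,0) via y @ 1.2734  # hit
  → r_5 = 1.2734
beam 6: φ=90°, α=330°
  direction (0.8660, -0.5000); cell (4,2); t to first gridline: x 0.6928, y 0.4600 (then +1.1547 / +2.0000)
    (4,1) via y @ 0.4600
    (5,1) via x @ 0.6928  # hit
  → r_6 = 0.6928
beam 7: φ=135°, α=15°
  direction (0.9659, 0.2588); cell (4,2); t to first gridline: x 0.6212, y 2.9751 (then +1.0353 / +3.8637)
    (5,2) via x @ 0.6212  # hit
  → r_7 = 0.6212

ranges = [0.7972, 0.4619, 0.4141, 1.4203, 1.2734, 0.6928, 0.6212]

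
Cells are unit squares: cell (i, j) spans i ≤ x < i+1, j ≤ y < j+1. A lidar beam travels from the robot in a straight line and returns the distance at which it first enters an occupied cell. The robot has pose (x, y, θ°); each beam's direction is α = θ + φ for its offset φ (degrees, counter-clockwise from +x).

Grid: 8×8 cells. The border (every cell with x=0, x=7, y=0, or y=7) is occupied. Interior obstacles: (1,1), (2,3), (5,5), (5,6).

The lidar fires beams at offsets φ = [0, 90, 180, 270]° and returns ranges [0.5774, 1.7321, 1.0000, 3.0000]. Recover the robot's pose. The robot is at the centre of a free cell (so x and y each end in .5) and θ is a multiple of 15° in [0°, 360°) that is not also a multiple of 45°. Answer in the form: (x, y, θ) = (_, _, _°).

Candidates: 32 free-cell centres × 16 headings = 512 poses. Raycast each; keep the one whose scan matches to 4 dp.
  (5.5, 4.5, 165°): beam 1 = 4.6587 ≠ 0.5774 ✗
  (1.5, 5.5, 345°): beam 1 = 5.6940 ≠ 0.5774 ✗
  (3.5, 3.5, 195°): beam 1 = 0.5176 ≠ 0.5774 ✗
  …
  (2.5, 2.5, 60°): r_1=0.5774, r_2=1.7321, r_3=1.0000, r_4=3.0000 — all match ✓
No second candidate reproduces the full scan.

(x, y, θ) = (2.5, 2.5, 60°)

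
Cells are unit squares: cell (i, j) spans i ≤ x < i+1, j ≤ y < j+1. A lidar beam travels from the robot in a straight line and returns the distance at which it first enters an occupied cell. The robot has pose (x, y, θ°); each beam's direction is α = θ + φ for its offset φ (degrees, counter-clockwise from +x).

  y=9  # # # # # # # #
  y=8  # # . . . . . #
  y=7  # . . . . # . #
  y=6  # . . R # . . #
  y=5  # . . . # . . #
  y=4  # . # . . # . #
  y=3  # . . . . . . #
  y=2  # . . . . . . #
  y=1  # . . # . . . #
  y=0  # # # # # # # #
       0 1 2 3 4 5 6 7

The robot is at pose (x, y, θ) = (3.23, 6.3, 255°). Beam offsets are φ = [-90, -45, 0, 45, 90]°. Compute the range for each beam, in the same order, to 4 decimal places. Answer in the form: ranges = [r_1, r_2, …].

beam 1: φ=-90°, α=165°
  direction (-0.9659, 0.2588); cell (3,6); t to first gridline: x 0.2381, y 2.7046 (then +1.0353 / +3.8637)
    (2,6) via x @ 0.2381
    (1,6) via x @ 1.2734
    (0,6) via x @ 2.3087  # hit
  → r_1 = 2.3087
beam 2: φ=-45°, α=210°
  direction (-0.8660, -0.5000); cell (3,6); t to first gridline: x 0.2656, y 0.6000 (then +1.1547 / +2.0000)
    (2,6) via x @ 0.2656
    (2,5) via y @ 0.6000
    (1,5) via x @ 1.4203
    (0,5) via x @ 2.5750  # hit
  → r_2 = 2.5750
beam 3: φ=0°, α=255°
  direction (-0.2588, -0.9659); cell (3,6); t to first gridline: x 0.8887, y 0.3106 (then +3.8637 / +1.0353)
    (3,5) via y @ 0.3106
    (2,5) via x @ 0.8887
    (2,4) via y @ 1.3459  # hit
  → r_3 = 1.3459
beam 4: φ=45°, α=300°
  direction (0.5000, -0.8660); cell (3,6); t to first gridline: x 1.5400, y 0.3464 (then +2.0000 / +1.1547)
    (3,5) via y @ 0.3464
    (3,4) via y @ 1.5011
    (4,4) via x @ 1.5400
    (4,3) via y @ 2.6558
    (5,3) via x @ 3.5400
    (5,2) via y @ 3.8105
    (5,1) via y @ 4.9652
    (6,1) via x @ 5.5400
    (6,0) via y @ 6.1199  # hit
  → r_4 = 6.1199
beam 5: φ=90°, α=345°
  direction (0.9659, -0.2588); cell (3,6); t to first gridline: x 0.7972, y 1.1591 (then +1.0353 / +3.8637)
    (4,6) via x @ 0.7972  # hit
  → r_5 = 0.7972

ranges = [2.3087, 2.5750, 1.3459, 6.1199, 0.7972]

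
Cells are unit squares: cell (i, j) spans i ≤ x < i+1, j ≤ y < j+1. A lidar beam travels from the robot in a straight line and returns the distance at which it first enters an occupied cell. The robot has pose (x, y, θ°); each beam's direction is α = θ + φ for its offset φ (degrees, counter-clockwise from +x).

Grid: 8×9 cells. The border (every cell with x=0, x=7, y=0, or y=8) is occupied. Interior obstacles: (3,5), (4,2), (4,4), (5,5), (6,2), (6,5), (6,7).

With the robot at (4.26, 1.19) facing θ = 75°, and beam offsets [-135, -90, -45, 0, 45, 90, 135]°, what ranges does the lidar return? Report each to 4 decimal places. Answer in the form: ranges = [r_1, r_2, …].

beam 1: φ=-135°, α=300°
  direction (0.5000, -0.8660); cell (4,1); t to first gridline: x 1.4800, y 0.2194 (then +2.0000 / +1.1547)
    (4,0) via y @ 0.2194  # hit
  → r_1 = 0.2194
beam 2: φ=-90°, α=345°
  direction (0.9659, -0.2588); cell (4,1); t to first gridline: x 0.7661, y 0.7341 (then +1.0353 / +3.8637)
    (4,0) via y @ 0.7341  # hit
  → r_2 = 0.7341
beam 3: φ=-45°, α=30°
  direction (0.8660, 0.5000); cell (4,1); t to first gridline: x 0.8545, y 1.6200 (then +1.1547 / +2.0000)
    (5,1) via x @ 0.8545
    (5,2) via y @ 1.6200
    (6,2) via x @ 2.0092  # hit
  → r_3 = 2.0092
beam 4: φ=0°, α=75°
  direction (0.2588, 0.9659); cell (4,1); t to first gridline: x 2.8591, y 0.8386 (then +3.8637 / +1.0353)
    (4,2) via y @ 0.8386  # hit
  → r_4 = 0.8386
beam 5: φ=45°, α=120°
  direction (-0.5000, 0.8660); cell (4,1); t to first gridline: x 0.5200, y 0.9353 (then +2.0000 / +1.1547)
    (3,1) via x @ 0.5200
    (3,2) via y @ 0.9353
    (3,3) via y @ 2.0900
    (2,3) via x @ 2.5200
    (2,4) via y @ 3.2447
    (2,5) via y @ 4.3994
    (1,5) via x @ 4.5200
    (1,6) via y @ 5.5541
    (0,6) via x @ 6.5200  # hit
  → r_5 = 6.5200
beam 6: φ=90°, α=165°
  direction (-0.9659, 0.2588); cell (4,1); t to first gridline: x 0.2692, y 3.1296 (then +1.0353 / +3.8637)
    (3,1) via x @ 0.2692
    (2,1) via x @ 1.3044
    (1,1) via x @ 2.3397
    (1,2) via y @ 3.1296
    (0,2) via x @ 3.3750  # hit
  → r_6 = 3.3750
beam 7: φ=135°, α=210°
  direction (-0.8660, -0.5000); cell (4,1); t to first gridline: x 0.3002, y 0.3800 (then +1.1547 / +2.0000)
    (3,1) via x @ 0.3002
    (3,0) via y @ 0.3800  # hit
  → r_7 = 0.3800

ranges = [0.2194, 0.7341, 2.0092, 0.8386, 6.5200, 3.3750, 0.3800]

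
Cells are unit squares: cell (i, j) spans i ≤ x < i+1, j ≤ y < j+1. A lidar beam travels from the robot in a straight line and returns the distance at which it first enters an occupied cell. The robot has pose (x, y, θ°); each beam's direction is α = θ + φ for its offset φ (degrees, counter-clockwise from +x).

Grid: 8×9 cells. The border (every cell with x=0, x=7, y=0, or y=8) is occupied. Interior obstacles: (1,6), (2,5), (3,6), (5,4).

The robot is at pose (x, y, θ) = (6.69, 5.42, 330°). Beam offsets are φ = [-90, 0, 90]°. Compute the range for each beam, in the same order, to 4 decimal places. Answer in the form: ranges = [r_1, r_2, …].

beam 1: φ=-90°, α=240°
  cosα=-0.5000 sinα=-0.8660 | (6,5) | tMaxX 1.3800 tMaxY 0.4850 | tΔX 2.0000 tΔY 1.1547
    t=0.4850 [y] (6,4)
    t=1.3800 [x] (5,4) — stop
  → r_1 = 1.3800
beam 2: φ=0°, α=330°
  cosα=0.8660 sinα=-0.5000 | (6,5) | tMaxX 0.3580 tMaxY 0.8400 | tΔX 1.1547 tΔY 2.0000
    t=0.3580 [x] (7,5) — stop
  → r_2 = 0.3580
beam 3: φ=90°, α=60°
  cosα=0.5000 sinα=0.8660 | (6,5) | tMaxX 0.6200 tMaxY 0.6697 | tΔX 2.0000 tΔY 1.1547
    t=0.6200 [x] (7,5) — stop
  → r_3 = 0.6200

ranges = [1.3800, 0.3580, 0.6200]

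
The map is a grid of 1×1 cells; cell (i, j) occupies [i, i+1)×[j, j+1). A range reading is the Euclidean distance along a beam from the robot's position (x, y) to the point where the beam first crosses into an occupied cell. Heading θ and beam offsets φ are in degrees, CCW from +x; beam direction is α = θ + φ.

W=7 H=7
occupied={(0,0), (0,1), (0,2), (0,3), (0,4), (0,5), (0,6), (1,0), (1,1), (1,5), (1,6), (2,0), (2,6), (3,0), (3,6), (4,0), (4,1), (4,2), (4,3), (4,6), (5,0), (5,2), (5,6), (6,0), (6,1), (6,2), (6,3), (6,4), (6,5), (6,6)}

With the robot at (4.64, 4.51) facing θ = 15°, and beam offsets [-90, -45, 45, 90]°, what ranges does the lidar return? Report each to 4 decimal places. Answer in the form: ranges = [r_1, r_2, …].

beam 1: φ=-90°, α=285°
  cosα=0.2588 sinα=-0.9659 | (4,4) | tMaxX 1.3909 tMaxY 0.5280 | tΔX 3.8637 tΔY 1.0353
    t=0.5280 [y] (4,3) — stop
  → r_1 = 0.5280
beam 2: φ=-45°, α=330°
  cosα=0.8660 sinα=-0.5000 | (4,4) | tMaxX 0.4157 tMaxY 1.0200 | tΔX 1.1547 tΔY 2.0000
    t=0.4157 [x] (5,4)
    t=1.0200 [y] (5,3)
    t=1.5704 [x] (6,3) — stop
  → r_2 = 1.5704
beam 3: φ=45°, α=60°
  cosα=0.5000 sinα=0.8660 | (4,4) | tMaxX 0.7200 tMaxY 0.5658 | tΔX 2.0000 tΔY 1.1547
    t=0.5658 [y] (4,5)
    t=0.7200 [x] (5,5)
    t=1.7205 [y] (5,6) — stop
  → r_3 = 1.7205
beam 4: φ=90°, α=105°
  cosα=-0.2588 sinα=0.9659 | (4,4) | tMaxX 2.4728 tMaxY 0.5073 | tΔX 3.8637 tΔY 1.0353
    t=0.5073 [y] (4,5)
    t=1.5426 [y] (4,6) — stop
  → r_4 = 1.5426

ranges = [0.5280, 1.5704, 1.7205, 1.5426]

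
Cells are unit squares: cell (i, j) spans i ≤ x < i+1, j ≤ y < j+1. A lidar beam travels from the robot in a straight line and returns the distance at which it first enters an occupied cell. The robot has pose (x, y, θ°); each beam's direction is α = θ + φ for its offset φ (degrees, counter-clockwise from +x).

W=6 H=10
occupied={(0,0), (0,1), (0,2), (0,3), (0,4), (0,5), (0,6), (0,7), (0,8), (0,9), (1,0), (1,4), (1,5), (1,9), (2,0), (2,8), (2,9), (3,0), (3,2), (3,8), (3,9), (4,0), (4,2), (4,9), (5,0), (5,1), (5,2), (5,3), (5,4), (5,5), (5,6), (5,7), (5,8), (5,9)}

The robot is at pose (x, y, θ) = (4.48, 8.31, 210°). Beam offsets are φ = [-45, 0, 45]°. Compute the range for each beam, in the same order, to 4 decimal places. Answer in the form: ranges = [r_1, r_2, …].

beam 1: φ=-45°, α=165°
  dir = (cos 165°, sin 165°) = (-0.9659, 0.2588); from cell (4,8)
  next x-line at t=0.4969, next y-line at t=2.6660; Δt_x=1.0353, Δt_y=3.8637
    x: enter (3,8) at t=0.4969 ← occupied
  → r_1 = 0.4969
beam 2: φ=0°, α=210°
  dir = (cos 210°, sin 210°) = (-0.8660, -0.5000); from cell (4,8)
  next x-line at t=0.5543, next y-line at t=0.6200; Δt_x=1.1547, Δt_y=2.0000
    x: enter (3,8) at t=0.5543 ← occupied
  → r_2 = 0.5543
beam 3: φ=45°, α=255°
  dir = (cos 255°, sin 255°) = (-0.2588, -0.9659); from cell (4,8)
  next x-line at t=1.8546, next y-line at t=0.3209; Δt_x=3.8637, Δt_y=1.0353
    y: enter (4,7) at t=0.3209
    y: enter (4,6) at t=1.3562
    x: enter (3,6) at t=1.8546
    y: enter (3,5) at t=2.3915
    y: enter (3,4) at t=3.4268
    y: enter (3,3) at t=4.4620
    y: enter (3,2) at t=5.4973 ← occupied
  → r_3 = 5.4973

ranges = [0.4969, 0.5543, 5.4973]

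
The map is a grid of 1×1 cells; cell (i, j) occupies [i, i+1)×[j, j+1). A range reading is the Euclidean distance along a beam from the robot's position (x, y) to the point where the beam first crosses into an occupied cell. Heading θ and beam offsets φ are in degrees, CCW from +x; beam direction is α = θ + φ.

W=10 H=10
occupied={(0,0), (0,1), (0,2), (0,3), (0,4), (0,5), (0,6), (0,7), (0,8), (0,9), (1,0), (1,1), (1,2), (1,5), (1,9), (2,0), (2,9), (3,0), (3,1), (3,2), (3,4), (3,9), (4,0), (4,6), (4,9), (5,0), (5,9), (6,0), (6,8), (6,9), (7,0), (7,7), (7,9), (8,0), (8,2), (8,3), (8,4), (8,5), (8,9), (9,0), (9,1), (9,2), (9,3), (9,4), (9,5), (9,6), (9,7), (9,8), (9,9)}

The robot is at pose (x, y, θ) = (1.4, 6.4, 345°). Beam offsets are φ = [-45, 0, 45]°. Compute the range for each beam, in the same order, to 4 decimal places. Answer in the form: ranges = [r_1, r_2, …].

beam 1: φ=-45°, α=300°
  cosα=0.5000 sinα=-0.8660 | (1,6) | tMaxX 1.2000 tMaxY 0.4619 | tΔX 2.0000 tΔY 1.1547
    t=0.4619 [y] (1,5) — stop
  → r_1 = 0.4619
beam 2: φ=0°, α=345°
  cosα=0.9659 sinα=-0.2588 | (1,6) | tMaxX 0.6212 tMaxY 1.5455 | tΔX 1.0353 tΔY 3.8637
    t=0.6212 [x] (2,6)
    t=1.5455 [y] (2,5)
    t=1.6564 [x] (3,5)
    t=2.6917 [x] (4,5)
    t=3.7270 [x] (5,5)
    t=4.7623 [x] (6,5)
    t=5.4092 [y] (6,4)
    t=5.7975 [x] (7,4)
    t=6.8328 [x] (8,4) — stop
  → r_2 = 6.8328
beam 3: φ=45°, α=30°
  cosα=0.8660 sinα=0.5000 | (1,6) | tMaxX 0.6928 tMaxY 1.2000 | tΔX 1.1547 tΔY 2.0000
    t=0.6928 [x] (2,6)
    t=1.2000 [y] (2,7)
    t=1.8475 [x] (3,7)
    t=3.0022 [x] (4,7)
    t=3.2000 [y] (4,8)
    t=4.1569 [x] (5,8)
    t=5.2000 [y] (5,9) — stop
  → r_3 = 5.2000

ranges = [0.4619, 6.8328, 5.2000]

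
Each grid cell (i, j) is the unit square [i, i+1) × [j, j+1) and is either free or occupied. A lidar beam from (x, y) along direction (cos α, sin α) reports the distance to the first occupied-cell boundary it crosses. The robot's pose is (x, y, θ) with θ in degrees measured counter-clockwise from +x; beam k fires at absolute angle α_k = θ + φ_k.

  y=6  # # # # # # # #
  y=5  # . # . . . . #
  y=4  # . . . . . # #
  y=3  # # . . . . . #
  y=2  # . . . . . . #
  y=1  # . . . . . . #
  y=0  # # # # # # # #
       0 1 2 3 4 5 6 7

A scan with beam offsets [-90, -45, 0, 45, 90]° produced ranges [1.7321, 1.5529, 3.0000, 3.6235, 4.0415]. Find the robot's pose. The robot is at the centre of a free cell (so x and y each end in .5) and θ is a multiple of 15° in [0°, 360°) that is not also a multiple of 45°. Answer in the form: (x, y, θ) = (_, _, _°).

(x, y, θ) = (3.5, 2.5, 330°)

Candidates: 27 free-cell centres × 16 headings = 432 poses. Raycast each; keep the one whose scan matches to 4 dp.
  (4.5, 5.5, 60°): beam 2 = 1.9319 ≠ 1.5529 ✗
  (4.5, 1.5, 195°): beam 1 = 4.6587 ≠ 1.7321 ✗
  (2.5, 4.5, 300°): beam 1 = 1.0000 ≠ 1.7321 ✗
  (1.5, 5.5, 255°): beam 1 = 0.5176 ≠ 1.7321 ✗
  (4.5, 2.5, 15°): beam 1 = 1.5529 ≠ 1.7321 ✗
  …
  (3.5, 2.5, 330°): r_1=1.7321, r_2=1.5529, r_3=3.0000, r_4=3.6235, r_5=4.0415 — all match ✓
No second candidate reproduces the full scan.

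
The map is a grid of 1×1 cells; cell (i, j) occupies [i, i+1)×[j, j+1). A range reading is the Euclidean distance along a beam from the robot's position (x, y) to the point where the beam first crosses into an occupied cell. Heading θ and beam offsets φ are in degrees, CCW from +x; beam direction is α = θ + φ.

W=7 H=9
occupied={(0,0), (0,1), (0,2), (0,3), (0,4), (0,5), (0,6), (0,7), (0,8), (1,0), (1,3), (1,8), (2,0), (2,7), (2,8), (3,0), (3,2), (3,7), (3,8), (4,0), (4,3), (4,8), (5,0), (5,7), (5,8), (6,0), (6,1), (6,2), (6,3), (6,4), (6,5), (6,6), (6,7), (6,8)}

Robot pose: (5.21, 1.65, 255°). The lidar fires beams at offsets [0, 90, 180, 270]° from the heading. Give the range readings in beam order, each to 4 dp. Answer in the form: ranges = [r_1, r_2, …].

beam 1: φ=0°, α=255°
  cosα=-0.2588 sinα=-0.9659 | (5,1) | tMaxX 0.8114 tMaxY 0.6729 | tΔX 3.8637 tΔY 1.0353
    t=0.6729 [y] (5,0) — stop
  → r_1 = 0.6729
beam 2: φ=90°, α=345°
  cosα=0.9659 sinα=-0.2588 | (5,1) | tMaxX 0.8179 tMaxY 2.5114 | tΔX 1.0353 tΔY 3.8637
    t=0.8179 [x] (6,1) — stop
  → r_2 = 0.8179
beam 3: φ=180°, α=75°
  cosα=0.2588 sinα=0.9659 | (5,1) | tMaxX 3.0523 tMaxY 0.3623 | tΔX 3.8637 tΔY 1.0353
    t=0.3623 [y] (5,2)
    t=1.3976 [y] (5,3)
    t=2.4329 [y] (5,4)
    t=3.0523 [x] (6,4) — stop
  → r_3 = 3.0523
beam 4: φ=270°, α=165°
  cosα=-0.9659 sinα=0.2588 | (5,1) | tMaxX 0.2174 tMaxY 1.3523 | tΔX 1.0353 tΔY 3.8637
    t=0.2174 [x] (4,1)
    t=1.2527 [x] (3,1)
    t=1.3523 [y] (3,2) — stop
  → r_4 = 1.3523

ranges = [0.6729, 0.8179, 3.0523, 1.3523]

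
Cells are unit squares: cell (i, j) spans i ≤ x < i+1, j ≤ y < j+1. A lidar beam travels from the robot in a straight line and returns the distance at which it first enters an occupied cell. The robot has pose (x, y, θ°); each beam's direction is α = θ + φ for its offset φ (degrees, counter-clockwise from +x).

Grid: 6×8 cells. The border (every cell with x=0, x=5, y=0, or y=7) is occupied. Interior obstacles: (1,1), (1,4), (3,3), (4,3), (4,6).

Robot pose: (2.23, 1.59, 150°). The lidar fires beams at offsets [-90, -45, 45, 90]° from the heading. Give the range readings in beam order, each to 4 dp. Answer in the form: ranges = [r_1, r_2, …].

beam 1: φ=-90°, α=60°
  direction (0.5000, 0.8660); cell (2,1); t to first gridline: x 1.5400, y 0.4734 (then +2.0000 / +1.1547)
    (2,2) via y @ 0.4734
    (3,2) via x @ 1.5400
    (3,3) via y @ 1.6281  # hit
  → r_1 = 1.6281
beam 2: φ=-45°, α=105°
  direction (-0.2588, 0.9659); cell (2,1); t to first gridline: x 0.8887, y 0.4245 (then +3.8637 / +1.0353)
    (2,2) via y @ 0.4245
    (1,2) via x @ 0.8887
    (1,3) via y @ 1.4597
    (1,4) via y @ 2.4950  # hit
  → r_2 = 2.4950
beam 3: φ=45°, α=195°
  direction (-0.9659, -0.2588); cell (2,1); t to first gridline: x 0.2381, y 2.2796 (then +1.0353 / +3.8637)
    (1,1) via x @ 0.2381  # hit
  → r_3 = 0.2381
beam 4: φ=90°, α=240°
  direction (-0.5000, -0.8660); cell (2,1); t to first gridline: x 0.4600, y 0.6813 (then +2.0000 / +1.1547)
    (1,1) via x @ 0.4600  # hit
  → r_4 = 0.4600

ranges = [1.6281, 2.4950, 0.2381, 0.4600]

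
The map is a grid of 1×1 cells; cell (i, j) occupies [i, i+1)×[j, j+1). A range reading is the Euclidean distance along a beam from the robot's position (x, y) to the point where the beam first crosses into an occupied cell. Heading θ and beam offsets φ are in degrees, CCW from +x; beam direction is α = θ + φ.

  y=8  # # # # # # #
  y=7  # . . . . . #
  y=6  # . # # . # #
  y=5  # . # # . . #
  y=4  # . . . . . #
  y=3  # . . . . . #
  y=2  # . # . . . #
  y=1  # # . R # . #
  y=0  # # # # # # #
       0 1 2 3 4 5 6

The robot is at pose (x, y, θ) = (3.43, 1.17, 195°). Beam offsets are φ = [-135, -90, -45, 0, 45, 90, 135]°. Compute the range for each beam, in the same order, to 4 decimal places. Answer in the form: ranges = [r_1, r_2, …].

ranges = [5.1400, 1.6614, 1.6512, 0.6568, 0.1963, 0.1760, 0.3400]

beam 1: φ=-135°, α=60°
  cosα=0.5000 sinα=0.8660 | (3,1) | tMaxX 1.1400 tMaxY 0.9584 | tΔX 2.0000 tΔY 1.1547
    t=0.9584 [y] (3,2)
    t=1.1400 [x] (4,2)
    t=2.1131 [y] (4,3)
    t=3.1400 [x] (5,3)
    t=3.2678 [y] (5,4)
    t=4.4225 [y] (5,5)
    t=5.1400 [x] (6,5) — stop
  → r_1 = 5.1400
beam 2: φ=-90°, α=105°
  cosα=-0.2588 sinα=0.9659 | (3,1) | tMaxX 1.6614 tMaxY 0.8593 | tΔX 3.8637 tΔY 1.0353
    t=0.8593 [y] (3,2)
    t=1.6614 [x] (2,2) — stop
  → r_2 = 1.6614
beam 3: φ=-45°, α=150°
  cosα=-0.8660 sinα=0.5000 | (3,1) | tMaxX 0.4965 tMaxY 1.6600 | tΔX 1.1547 tΔY 2.0000
    t=0.4965 [x] (2,1)
    t=1.6512 [x] (1,1) — stop
  → r_3 = 1.6512
beam 4: φ=0°, α=195°
  cosα=-0.9659 sinα=-0.2588 | (3,1) | tMaxX 0.4452 tMaxY 0.6568 | tΔX 1.0353 tΔY 3.8637
    t=0.4452 [x] (2,1)
    t=0.6568 [y] (2,0) — stop
  → r_4 = 0.6568
beam 5: φ=45°, α=240°
  cosα=-0.5000 sinα=-0.8660 | (3,1) | tMaxX 0.8600 tMaxY 0.1963 | tΔX 2.0000 tΔY 1.1547
    t=0.1963 [y] (3,0) — stop
  → r_5 = 0.1963
beam 6: φ=90°, α=285°
  cosα=0.2588 sinα=-0.9659 | (3,1) | tMaxX 2.2023 tMaxY 0.1760 | tΔX 3.8637 tΔY 1.0353
    t=0.1760 [y] (3,0) — stop
  → r_6 = 0.1760
beam 7: φ=135°, α=330°
  cosα=0.8660 sinα=-0.5000 | (3,1) | tMaxX 0.6582 tMaxY 0.3400 | tΔX 1.1547 tΔY 2.0000
    t=0.3400 [y] (3,0) — stop
  → r_7 = 0.3400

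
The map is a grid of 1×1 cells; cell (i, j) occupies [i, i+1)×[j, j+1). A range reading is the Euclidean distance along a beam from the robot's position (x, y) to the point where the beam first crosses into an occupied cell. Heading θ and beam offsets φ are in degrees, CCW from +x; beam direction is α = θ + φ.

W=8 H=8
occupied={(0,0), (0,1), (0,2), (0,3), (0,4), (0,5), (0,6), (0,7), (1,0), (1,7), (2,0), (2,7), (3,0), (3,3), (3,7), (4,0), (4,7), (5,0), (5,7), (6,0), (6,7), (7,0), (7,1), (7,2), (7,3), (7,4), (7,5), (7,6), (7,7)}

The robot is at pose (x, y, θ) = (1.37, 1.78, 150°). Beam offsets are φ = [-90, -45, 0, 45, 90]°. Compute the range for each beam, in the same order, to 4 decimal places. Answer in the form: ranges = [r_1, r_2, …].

ranges = [6.0275, 1.4296, 0.4272, 0.3831, 0.7400]

beam 1: φ=-90°, α=60°
  dir = (cos 60°, sin 60°) = (0.5000, 0.8660); from cell (1,1)
  next x-line at t=1.2600, next y-line at t=0.2540; Δt_x=2.0000, Δt_y=1.1547
    y: enter (1,2) at t=0.2540
    x: enter (2,2) at t=1.2600
    y: enter (2,3) at t=1.4087
    y: enter (2,4) at t=2.5634
    x: enter (3,4) at t=3.2600
    y: enter (3,5) at t=3.7181
    y: enter (3,6) at t=4.8728
    x: enter (4,6) at t=5.2600
    y: enter (4,7) at t=6.0275 ← occupied
  → r_1 = 6.0275
beam 2: φ=-45°, α=105°
  dir = (cos 105°, sin 105°) = (-0.2588, 0.9659); from cell (1,1)
  next x-line at t=1.4296, next y-line at t=0.2278; Δt_x=3.8637, Δt_y=1.0353
    y: enter (1,2) at t=0.2278
    y: enter (1,3) at t=1.2630
    x: enter (0,3) at t=1.4296 ← occupied
  → r_2 = 1.4296
beam 3: φ=0°, α=150°
  dir = (cos 150°, sin 150°) = (-0.8660, 0.5000); from cell (1,1)
  next x-line at t=0.4272, next y-line at t=0.4400; Δt_x=1.1547, Δt_y=2.0000
    x: enter (0,1) at t=0.4272 ← occupied
  → r_3 = 0.4272
beam 4: φ=45°, α=195°
  dir = (cos 195°, sin 195°) = (-0.9659, -0.2588); from cell (1,1)
  next x-line at t=0.3831, next y-line at t=3.0137; Δt_x=1.0353, Δt_y=3.8637
    x: enter (0,1) at t=0.3831 ← occupied
  → r_4 = 0.3831
beam 5: φ=90°, α=240°
  dir = (cos 240°, sin 240°) = (-0.5000, -0.8660); from cell (1,1)
  next x-line at t=0.7400, next y-line at t=0.9007; Δt_x=2.0000, Δt_y=1.1547
    x: enter (0,1) at t=0.7400 ← occupied
  → r_5 = 0.7400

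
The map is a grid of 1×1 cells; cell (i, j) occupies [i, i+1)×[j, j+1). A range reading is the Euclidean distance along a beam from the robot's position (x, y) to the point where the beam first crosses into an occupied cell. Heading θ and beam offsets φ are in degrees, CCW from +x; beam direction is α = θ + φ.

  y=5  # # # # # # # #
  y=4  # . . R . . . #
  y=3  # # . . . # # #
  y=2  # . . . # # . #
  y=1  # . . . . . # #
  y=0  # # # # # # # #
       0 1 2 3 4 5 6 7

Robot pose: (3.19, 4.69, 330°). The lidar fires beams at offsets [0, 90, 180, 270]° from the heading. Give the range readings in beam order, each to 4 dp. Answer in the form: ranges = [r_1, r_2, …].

ranges = [2.0900, 0.3580, 0.6200, 4.2608]

beam 1: φ=0°, α=330°
  d=(0.8660,-0.5000)  start (3,4)  tX=0.9353 tY=1.3800  stride 1/|dx|=1.1547 1/|dy|=2.0000
    cross x-line → (4,4), t=0.9353
    cross y-line → (4,3), t=1.3800
    cross x-line → (5,3), t=2.0900 (wall)
  → r_1 = 2.0900
beam 2: φ=90°, α=60°
  d=(0.5000,0.8660)  start (3,4)  tX=1.6200 tY=0.3580  stride 1/|dx|=2.0000 1/|dy|=1.1547
    cross y-line → (3,5), t=0.3580 (wall)
  → r_2 = 0.3580
beam 3: φ=180°, α=150°
  d=(-0.8660,0.5000)  start (3,4)  tX=0.2194 tY=0.6200  stride 1/|dx|=1.1547 1/|dy|=2.0000
    cross x-line → (2,4), t=0.2194
    cross y-line → (2,5), t=0.6200 (wall)
  → r_3 = 0.6200
beam 4: φ=270°, α=240°
  d=(-0.5000,-0.8660)  start (3,4)  tX=0.3800 tY=0.7967  stride 1/|dx|=2.0000 1/|dy|=1.1547
    cross x-line → (2,4), t=0.3800
    cross y-line → (2,3), t=0.7967
    cross y-line → (2,2), t=1.9514
    cross x-line → (1,2), t=2.3800
    cross y-line → (1,1), t=3.1061
    cross y-line → (1,0), t=4.2608 (wall)
  → r_4 = 4.2608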